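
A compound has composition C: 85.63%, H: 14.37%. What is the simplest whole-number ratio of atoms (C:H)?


Assume 100 g of compound, divide each mass% by atomic mass to get moles, then normalize by the smallest to get a raw atom ratio.
Moles per 100 g: C: 85.63/12.011 = 7.1293, H: 14.37/1.008 = 14.256
Raw ratio (divide by min = 7.1293): C: 1.0, H: 2.0
Multiply by 1 to clear fractions: C: 1.0 ~= 1, H: 2.0 ~= 2
Reduce by GCD to get the simplest whole-number ratio:

1:2


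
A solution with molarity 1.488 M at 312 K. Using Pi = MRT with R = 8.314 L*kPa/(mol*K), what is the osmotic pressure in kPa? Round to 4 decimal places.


Osmotic pressure (van't Hoff): Pi = M*R*T.
RT = 8.314 * 312 = 2593.968
Pi = 1.488 * 2593.968
Pi = 3859.824384 kPa, rounded to 4 dp:

3859.8244 kPa


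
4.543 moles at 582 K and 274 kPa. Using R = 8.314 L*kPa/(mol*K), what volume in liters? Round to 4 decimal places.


PV = nRT, solve for V = nRT / P.
nRT = 4.543 * 8.314 * 582 = 21982.4322
V = 21982.4322 / 274
V = 80.22785474 L, rounded to 4 dp:

80.2279 L


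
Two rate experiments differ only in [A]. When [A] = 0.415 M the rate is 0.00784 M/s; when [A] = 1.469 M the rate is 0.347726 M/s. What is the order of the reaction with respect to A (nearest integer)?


Rate is proportional to [A]^n, so rate2/rate1 = ([A]2/[A]1)^n. Take logs to solve for n.
rate2/rate1 = 0.347726 / 0.00784 = 44.3528
[A]2/[A]1 = 1.469 / 0.415 = 3.5398
n = ln(44.3528) / ln(3.5398) = 3.0
Nearest integer order:

3


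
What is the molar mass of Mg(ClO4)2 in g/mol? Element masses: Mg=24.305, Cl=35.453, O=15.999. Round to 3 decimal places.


M = sum(count * atomic_mass) over atoms.
M = 1*24.305 + 2*35.453 + 8*15.999
M = 24.305 + 70.906 + 127.992
M = 223.203 g/mol, rounded to 3 dp:

223.203 g/mol


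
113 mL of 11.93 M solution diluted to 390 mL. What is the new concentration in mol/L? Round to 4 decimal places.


Dilution: M1*V1 = M2*V2, solve for M2.
M2 = M1*V1 / V2
M2 = 11.93 * 113 / 390
M2 = 1348.09 / 390
M2 = 3.45664103 mol/L, rounded to 4 dp:

3.4566 mol/L


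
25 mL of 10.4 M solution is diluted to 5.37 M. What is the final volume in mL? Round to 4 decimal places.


Dilution: M1*V1 = M2*V2, solve for V2.
V2 = M1*V1 / M2
V2 = 10.4 * 25 / 5.37
V2 = 260.0 / 5.37
V2 = 48.41713222 mL, rounded to 4 dp:

48.4171 mL


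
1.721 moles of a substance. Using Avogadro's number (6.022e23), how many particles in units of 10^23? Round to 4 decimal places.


N = n * NA, then divide by 1e23 for the requested units.
N / 1e23 = n * 6.022
N / 1e23 = 1.721 * 6.022
N / 1e23 = 10.363862, rounded to 4 dp:

10.3639


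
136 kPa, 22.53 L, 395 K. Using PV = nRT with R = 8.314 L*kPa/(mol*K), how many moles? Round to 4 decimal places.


PV = nRT, solve for n = PV / (RT).
PV = 136 * 22.53 = 3064.08
RT = 8.314 * 395 = 3284.03
n = 3064.08 / 3284.03
n = 0.93302436 mol, rounded to 4 dp:

0.9330 mol


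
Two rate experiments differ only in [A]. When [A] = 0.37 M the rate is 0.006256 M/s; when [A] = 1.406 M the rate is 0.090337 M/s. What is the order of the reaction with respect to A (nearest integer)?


Rate is proportional to [A]^n, so rate2/rate1 = ([A]2/[A]1)^n. Take logs to solve for n.
rate2/rate1 = 0.090337 / 0.006256 = 14.4401
[A]2/[A]1 = 1.406 / 0.37 = 3.8
n = ln(14.4401) / ln(3.8) = 2.0
Nearest integer order:

2


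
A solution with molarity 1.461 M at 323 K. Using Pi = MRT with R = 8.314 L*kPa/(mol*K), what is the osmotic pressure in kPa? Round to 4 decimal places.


Osmotic pressure (van't Hoff): Pi = M*R*T.
RT = 8.314 * 323 = 2685.422
Pi = 1.461 * 2685.422
Pi = 3923.401542 kPa, rounded to 4 dp:

3923.4015 kPa


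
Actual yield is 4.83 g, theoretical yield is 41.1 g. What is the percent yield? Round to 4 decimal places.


% yield = 100 * actual / theoretical
% yield = 100 * 4.83 / 41.1
% yield = 11.75182482 %, rounded to 4 dp:

11.7518 %


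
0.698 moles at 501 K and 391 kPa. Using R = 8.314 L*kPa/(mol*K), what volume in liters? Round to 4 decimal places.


PV = nRT, solve for V = nRT / P.
nRT = 0.698 * 8.314 * 501 = 2907.3892
V = 2907.3892 / 391
V = 7.43577801 L, rounded to 4 dp:

7.4358 L


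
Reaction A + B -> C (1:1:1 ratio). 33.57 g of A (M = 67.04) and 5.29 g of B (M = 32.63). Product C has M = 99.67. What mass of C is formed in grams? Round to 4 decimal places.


Find moles of each reactant; the smaller value is the limiting reagent in a 1:1:1 reaction, so moles_C equals moles of the limiter.
n_A = mass_A / M_A = 33.57 / 67.04 = 0.500746 mol
n_B = mass_B / M_B = 5.29 / 32.63 = 0.162121 mol
Limiting reagent: B (smaller), n_limiting = 0.162121 mol
mass_C = n_limiting * M_C = 0.162121 * 99.67
mass_C = 16.15860007 g, rounded to 4 dp:

16.1586 g


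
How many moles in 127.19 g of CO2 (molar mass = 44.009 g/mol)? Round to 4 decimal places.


n = mass / M
n = 127.19 / 44.009
n = 2.89009066 mol, rounded to 4 dp:

2.8901 mol


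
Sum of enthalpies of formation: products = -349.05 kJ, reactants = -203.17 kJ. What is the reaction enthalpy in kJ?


dH_rxn = sum(dH_f products) - sum(dH_f reactants)
dH_rxn = -349.05 - (-203.17)
dH_rxn = -145.88 kJ:

-145.88 kJ


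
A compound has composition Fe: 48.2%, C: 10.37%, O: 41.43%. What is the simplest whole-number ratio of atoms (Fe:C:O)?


Assume 100 g of compound, divide each mass% by atomic mass to get moles, then normalize by the smallest to get a raw atom ratio.
Moles per 100 g: Fe: 48.2/55.845 = 0.8631, C: 10.37/12.011 = 0.8634, O: 41.43/15.999 = 2.5895
Raw ratio (divide by min = 0.8631): Fe: 1.0, C: 1.0, O: 3.0
Multiply by 1 to clear fractions: Fe: 1.0 ~= 1, C: 1.0 ~= 1, O: 3.0 ~= 3
Reduce by GCD to get the simplest whole-number ratio:

1:1:3


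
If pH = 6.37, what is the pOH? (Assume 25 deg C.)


At 25 deg C, pH + pOH = 14.
pOH = 14 - pH = 14 - 6.37
pOH = 7.63:

7.63


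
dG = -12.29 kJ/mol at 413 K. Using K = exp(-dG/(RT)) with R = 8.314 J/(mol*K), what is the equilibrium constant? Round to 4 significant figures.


dG is in kJ/mol; multiply by 1000 to match R in J/(mol*K).
RT = 8.314 * 413 = 3433.682 J/mol
exponent = -dG*1000 / (RT) = -(-12.29*1000) / 3433.682 = 3.57924817
K = exp(3.57924817)
K = 35.84658, rounded to 4 significant figures:

35.85


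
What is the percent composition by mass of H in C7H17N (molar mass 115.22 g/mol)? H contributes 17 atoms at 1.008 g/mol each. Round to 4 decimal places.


pct = 100 * (n_elem * M_elem) / M_total
mass_contribution = 17 * 1.008 = 17.136 g/mol
pct = 100 * 17.136 / 115.22
pct = 14.87241798 %, rounded to 4 dp:

14.8724 %


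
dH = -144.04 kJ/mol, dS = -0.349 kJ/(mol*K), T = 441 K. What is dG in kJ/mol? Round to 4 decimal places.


Gibbs: dG = dH - T*dS (consistent units, dS already in kJ/(mol*K)).
T*dS = 441 * -0.349 = -153.909
dG = -144.04 - (-153.909)
dG = 9.869 kJ/mol, rounded to 4 dp:

9.8690 kJ/mol


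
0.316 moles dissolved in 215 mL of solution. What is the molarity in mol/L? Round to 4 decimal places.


Convert volume to liters: V_L = V_mL / 1000.
V_L = 215 / 1000 = 0.215 L
M = n / V_L = 0.316 / 0.215
M = 1.46976744 mol/L, rounded to 4 dp:

1.4698 mol/L


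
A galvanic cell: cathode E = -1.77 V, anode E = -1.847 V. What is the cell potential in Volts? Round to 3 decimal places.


Standard cell potential: E_cell = E_cathode - E_anode.
E_cell = -1.77 - (-1.847)
E_cell = 0.077 V, rounded to 3 dp:

0.077 V


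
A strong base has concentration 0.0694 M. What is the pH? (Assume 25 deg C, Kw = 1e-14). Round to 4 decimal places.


A strong base dissociates completely, so [OH-] equals the given concentration.
pOH = -log10([OH-]) = -log10(0.0694) = 1.158641
pH = 14 - pOH = 14 - 1.158641
pH = 12.841359, rounded to 4 dp:

12.8414


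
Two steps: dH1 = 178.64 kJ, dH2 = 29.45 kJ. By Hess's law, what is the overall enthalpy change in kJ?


Hess's law: enthalpy is a state function, so add the step enthalpies.
dH_total = dH1 + dH2 = 178.64 + (29.45)
dH_total = 208.09 kJ:

208.09 kJ


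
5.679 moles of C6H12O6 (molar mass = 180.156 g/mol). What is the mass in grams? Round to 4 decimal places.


mass = n * M
mass = 5.679 * 180.156
mass = 1023.105924 g, rounded to 4 dp:

1023.1059 g


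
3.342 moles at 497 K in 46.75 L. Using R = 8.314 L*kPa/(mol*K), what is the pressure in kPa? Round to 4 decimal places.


PV = nRT, solve for P = nRT / V.
nRT = 3.342 * 8.314 * 497 = 13809.3378
P = 13809.3378 / 46.75
P = 295.38690481 kPa, rounded to 4 dp:

295.3869 kPa


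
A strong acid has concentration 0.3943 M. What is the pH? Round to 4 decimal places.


A strong acid dissociates completely, so [H+] equals the given concentration.
pH = -log10([H+]) = -log10(0.3943)
pH = 0.40417322, rounded to 4 dp:

0.4042


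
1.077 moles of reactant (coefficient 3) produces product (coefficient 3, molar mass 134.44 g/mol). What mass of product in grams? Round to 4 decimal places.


Use the coefficient ratio to convert reactant moles to product moles, then multiply by the product's molar mass.
moles_P = moles_R * (coeff_P / coeff_R) = 1.077 * (3/3) = 1.077
mass_P = moles_P * M_P = 1.077 * 134.44
mass_P = 144.79188 g, rounded to 4 dp:

144.7919 g


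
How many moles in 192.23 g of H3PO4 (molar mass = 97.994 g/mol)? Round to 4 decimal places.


n = mass / M
n = 192.23 / 97.994
n = 1.96165071 mol, rounded to 4 dp:

1.9617 mol


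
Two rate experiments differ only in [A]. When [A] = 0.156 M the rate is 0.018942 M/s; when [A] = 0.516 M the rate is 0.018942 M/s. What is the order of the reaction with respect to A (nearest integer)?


Rate is proportional to [A]^n, so rate2/rate1 = ([A]2/[A]1)^n. Take logs to solve for n.
rate2/rate1 = 0.018942 / 0.018942 = 1.0
[A]2/[A]1 = 0.516 / 0.156 = 3.3077
n = ln(1.0) / ln(3.3077) = 0.0
Nearest integer order:

0


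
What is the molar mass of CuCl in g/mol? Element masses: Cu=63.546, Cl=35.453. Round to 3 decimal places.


M = sum(count * atomic_mass) over atoms.
M = 1*63.546 + 1*35.453
M = 63.546 + 35.453
M = 98.999 g/mol, rounded to 3 dp:

98.999 g/mol


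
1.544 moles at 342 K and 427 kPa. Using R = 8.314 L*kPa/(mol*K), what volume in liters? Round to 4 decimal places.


PV = nRT, solve for V = nRT / P.
nRT = 1.544 * 8.314 * 342 = 4390.1911
V = 4390.1911 / 427
V = 10.28147799 L, rounded to 4 dp:

10.2815 L


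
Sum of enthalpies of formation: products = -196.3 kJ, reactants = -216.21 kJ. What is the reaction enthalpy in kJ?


dH_rxn = sum(dH_f products) - sum(dH_f reactants)
dH_rxn = -196.3 - (-216.21)
dH_rxn = 19.91 kJ:

19.91 kJ


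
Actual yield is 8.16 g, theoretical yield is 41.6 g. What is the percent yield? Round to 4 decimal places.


% yield = 100 * actual / theoretical
% yield = 100 * 8.16 / 41.6
% yield = 19.61538462 %, rounded to 4 dp:

19.6154 %


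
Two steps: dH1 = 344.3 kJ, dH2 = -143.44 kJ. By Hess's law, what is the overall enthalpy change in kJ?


Hess's law: enthalpy is a state function, so add the step enthalpies.
dH_total = dH1 + dH2 = 344.3 + (-143.44)
dH_total = 200.86 kJ:

200.86 kJ


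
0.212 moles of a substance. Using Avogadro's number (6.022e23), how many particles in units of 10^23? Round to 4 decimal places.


N = n * NA, then divide by 1e23 for the requested units.
N / 1e23 = n * 6.022
N / 1e23 = 0.212 * 6.022
N / 1e23 = 1.276664, rounded to 4 dp:

1.2767


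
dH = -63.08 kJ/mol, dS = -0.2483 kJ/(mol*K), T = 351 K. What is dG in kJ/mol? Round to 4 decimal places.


Gibbs: dG = dH - T*dS (consistent units, dS already in kJ/(mol*K)).
T*dS = 351 * -0.2483 = -87.1533
dG = -63.08 - (-87.1533)
dG = 24.0733 kJ/mol, rounded to 4 dp:

24.0733 kJ/mol


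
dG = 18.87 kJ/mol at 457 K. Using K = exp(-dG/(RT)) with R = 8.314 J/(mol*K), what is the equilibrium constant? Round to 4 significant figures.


dG is in kJ/mol; multiply by 1000 to match R in J/(mol*K).
RT = 8.314 * 457 = 3799.498 J/mol
exponent = -dG*1000 / (RT) = -(18.87*1000) / 3799.498 = -4.96644557
K = exp(-4.96644557)
K = 0.0069678709, rounded to 4 significant figures:

0.006968


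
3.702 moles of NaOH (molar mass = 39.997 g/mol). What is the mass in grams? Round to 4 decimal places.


mass = n * M
mass = 3.702 * 39.997
mass = 148.068894 g, rounded to 4 dp:

148.0689 g


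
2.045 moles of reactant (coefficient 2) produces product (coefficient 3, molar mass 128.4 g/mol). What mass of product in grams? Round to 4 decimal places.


Use the coefficient ratio to convert reactant moles to product moles, then multiply by the product's molar mass.
moles_P = moles_R * (coeff_P / coeff_R) = 2.045 * (3/2) = 3.0675
mass_P = moles_P * M_P = 3.0675 * 128.4
mass_P = 393.867 g, rounded to 4 dp:

393.8670 g


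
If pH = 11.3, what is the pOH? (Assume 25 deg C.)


At 25 deg C, pH + pOH = 14.
pOH = 14 - pH = 14 - 11.3
pOH = 2.7:

2.70


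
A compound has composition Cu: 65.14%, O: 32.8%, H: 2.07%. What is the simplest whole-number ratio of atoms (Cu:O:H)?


Assume 100 g of compound, divide each mass% by atomic mass to get moles, then normalize by the smallest to get a raw atom ratio.
Moles per 100 g: Cu: 65.14/63.546 = 1.0251, O: 32.8/15.999 = 2.0501, H: 2.07/1.008 = 2.0536
Raw ratio (divide by min = 1.0251): Cu: 1.0, O: 2.0, H: 2.003
Multiply by 1 to clear fractions: Cu: 1.0 ~= 1, O: 2.0 ~= 2, H: 2.003 ~= 2
Reduce by GCD to get the simplest whole-number ratio:

1:2:2


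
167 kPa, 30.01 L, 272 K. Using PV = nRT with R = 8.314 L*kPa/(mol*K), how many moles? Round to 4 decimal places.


PV = nRT, solve for n = PV / (RT).
PV = 167 * 30.01 = 5011.67
RT = 8.314 * 272 = 2261.408
n = 5011.67 / 2261.408
n = 2.2161724 mol, rounded to 4 dp:

2.2162 mol


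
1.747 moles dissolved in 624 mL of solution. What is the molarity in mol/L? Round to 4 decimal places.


Convert volume to liters: V_L = V_mL / 1000.
V_L = 624 / 1000 = 0.624 L
M = n / V_L = 1.747 / 0.624
M = 2.79967949 mol/L, rounded to 4 dp:

2.7997 mol/L


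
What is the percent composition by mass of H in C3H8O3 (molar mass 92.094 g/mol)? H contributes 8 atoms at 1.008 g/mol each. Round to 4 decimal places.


pct = 100 * (n_elem * M_elem) / M_total
mass_contribution = 8 * 1.008 = 8.064 g/mol
pct = 100 * 8.064 / 92.094
pct = 8.75627077 %, rounded to 4 dp:

8.7563 %


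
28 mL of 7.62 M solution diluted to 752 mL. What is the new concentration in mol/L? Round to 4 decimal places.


Dilution: M1*V1 = M2*V2, solve for M2.
M2 = M1*V1 / V2
M2 = 7.62 * 28 / 752
M2 = 213.36 / 752
M2 = 0.2837234 mol/L, rounded to 4 dp:

0.2837 mol/L


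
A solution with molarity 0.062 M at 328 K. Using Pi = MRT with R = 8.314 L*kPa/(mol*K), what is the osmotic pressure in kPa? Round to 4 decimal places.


Osmotic pressure (van't Hoff): Pi = M*R*T.
RT = 8.314 * 328 = 2726.992
Pi = 0.062 * 2726.992
Pi = 169.073504 kPa, rounded to 4 dp:

169.0735 kPa


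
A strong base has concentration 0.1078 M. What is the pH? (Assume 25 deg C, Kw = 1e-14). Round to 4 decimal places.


A strong base dissociates completely, so [OH-] equals the given concentration.
pOH = -log10([OH-]) = -log10(0.1078) = 0.967381
pH = 14 - pOH = 14 - 0.967381
pH = 13.032619, rounded to 4 dp:

13.0326


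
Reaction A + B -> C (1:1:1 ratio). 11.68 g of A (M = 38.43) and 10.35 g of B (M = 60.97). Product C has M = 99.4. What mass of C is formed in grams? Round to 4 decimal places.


Find moles of each reactant; the smaller value is the limiting reagent in a 1:1:1 reaction, so moles_C equals moles of the limiter.
n_A = mass_A / M_A = 11.68 / 38.43 = 0.303929 mol
n_B = mass_B / M_B = 10.35 / 60.97 = 0.169756 mol
Limiting reagent: B (smaller), n_limiting = 0.169756 mol
mass_C = n_limiting * M_C = 0.169756 * 99.4
mass_C = 16.8737464 g, rounded to 4 dp:

16.8737 g


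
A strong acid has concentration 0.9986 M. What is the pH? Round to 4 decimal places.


A strong acid dissociates completely, so [H+] equals the given concentration.
pH = -log10([H+]) = -log10(0.9986)
pH = 0.00060844, rounded to 4 dp:

0.0006


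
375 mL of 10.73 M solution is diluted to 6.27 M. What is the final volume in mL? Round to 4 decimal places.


Dilution: M1*V1 = M2*V2, solve for V2.
V2 = M1*V1 / M2
V2 = 10.73 * 375 / 6.27
V2 = 4023.75 / 6.27
V2 = 641.74641148 mL, rounded to 4 dp:

641.7464 mL


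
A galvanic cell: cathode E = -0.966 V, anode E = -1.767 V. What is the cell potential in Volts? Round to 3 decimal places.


Standard cell potential: E_cell = E_cathode - E_anode.
E_cell = -0.966 - (-1.767)
E_cell = 0.801 V, rounded to 3 dp:

0.801 V


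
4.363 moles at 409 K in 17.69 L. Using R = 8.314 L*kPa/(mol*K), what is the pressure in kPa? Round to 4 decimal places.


PV = nRT, solve for P = nRT / V.
nRT = 4.363 * 8.314 * 409 = 14836.0586
P = 14836.0586 / 17.69
P = 838.66922555 kPa, rounded to 4 dp:

838.6692 kPa


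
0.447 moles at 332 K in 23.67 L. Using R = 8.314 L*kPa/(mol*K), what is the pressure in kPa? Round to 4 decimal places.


PV = nRT, solve for P = nRT / V.
nRT = 0.447 * 8.314 * 332 = 1233.8309
P = 1233.8309 / 23.67
P = 52.12635826 kPa, rounded to 4 dp:

52.1264 kPa


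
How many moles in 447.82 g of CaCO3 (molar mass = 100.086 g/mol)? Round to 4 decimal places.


n = mass / M
n = 447.82 / 100.086
n = 4.47435206 mol, rounded to 4 dp:

4.4744 mol


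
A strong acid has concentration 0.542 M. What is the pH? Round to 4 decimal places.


A strong acid dissociates completely, so [H+] equals the given concentration.
pH = -log10([H+]) = -log10(0.542)
pH = 0.26600071, rounded to 4 dp:

0.2660


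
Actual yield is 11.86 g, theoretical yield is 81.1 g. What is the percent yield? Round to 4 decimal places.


% yield = 100 * actual / theoretical
% yield = 100 * 11.86 / 81.1
% yield = 14.62392109 %, rounded to 4 dp:

14.6239 %


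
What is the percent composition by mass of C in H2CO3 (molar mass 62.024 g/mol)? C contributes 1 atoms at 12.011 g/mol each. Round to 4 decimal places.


pct = 100 * (n_elem * M_elem) / M_total
mass_contribution = 1 * 12.011 = 12.011 g/mol
pct = 100 * 12.011 / 62.024
pct = 19.36508448 %, rounded to 4 dp:

19.3651 %


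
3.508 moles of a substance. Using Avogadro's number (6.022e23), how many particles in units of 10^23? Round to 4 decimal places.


N = n * NA, then divide by 1e23 for the requested units.
N / 1e23 = n * 6.022
N / 1e23 = 3.508 * 6.022
N / 1e23 = 21.125176, rounded to 4 dp:

21.1252


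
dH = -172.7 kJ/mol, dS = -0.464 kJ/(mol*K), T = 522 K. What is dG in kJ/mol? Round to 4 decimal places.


Gibbs: dG = dH - T*dS (consistent units, dS already in kJ/(mol*K)).
T*dS = 522 * -0.464 = -242.208
dG = -172.7 - (-242.208)
dG = 69.508 kJ/mol, rounded to 4 dp:

69.5080 kJ/mol


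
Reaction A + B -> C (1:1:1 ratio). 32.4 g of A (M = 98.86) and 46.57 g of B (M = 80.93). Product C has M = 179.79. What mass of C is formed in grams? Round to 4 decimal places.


Find moles of each reactant; the smaller value is the limiting reagent in a 1:1:1 reaction, so moles_C equals moles of the limiter.
n_A = mass_A / M_A = 32.4 / 98.86 = 0.327736 mol
n_B = mass_B / M_B = 46.57 / 80.93 = 0.575436 mol
Limiting reagent: A (smaller), n_limiting = 0.327736 mol
mass_C = n_limiting * M_C = 0.327736 * 179.79
mass_C = 58.92365544 g, rounded to 4 dp:

58.9237 g


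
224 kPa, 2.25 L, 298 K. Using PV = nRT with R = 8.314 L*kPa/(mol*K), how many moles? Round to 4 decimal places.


PV = nRT, solve for n = PV / (RT).
PV = 224 * 2.25 = 504.0
RT = 8.314 * 298 = 2477.572
n = 504.0 / 2477.572
n = 0.20342497 mol, rounded to 4 dp:

0.2034 mol


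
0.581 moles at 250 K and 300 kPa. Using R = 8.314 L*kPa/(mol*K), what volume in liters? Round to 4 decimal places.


PV = nRT, solve for V = nRT / P.
nRT = 0.581 * 8.314 * 250 = 1207.6085
V = 1207.6085 / 300
V = 4.02536167 L, rounded to 4 dp:

4.0254 L


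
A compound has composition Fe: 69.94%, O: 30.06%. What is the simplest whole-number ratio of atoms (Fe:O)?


Assume 100 g of compound, divide each mass% by atomic mass to get moles, then normalize by the smallest to get a raw atom ratio.
Moles per 100 g: Fe: 69.94/55.845 = 1.2524, O: 30.06/15.999 = 1.8789
Raw ratio (divide by min = 1.2524): Fe: 1.0, O: 1.5
Multiply by 2 to clear fractions: Fe: 2.0 ~= 2, O: 3.0 ~= 3
Reduce by GCD to get the simplest whole-number ratio:

2:3


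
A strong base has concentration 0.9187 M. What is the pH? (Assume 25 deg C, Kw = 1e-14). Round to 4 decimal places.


A strong base dissociates completely, so [OH-] equals the given concentration.
pOH = -log10([OH-]) = -log10(0.9187) = 0.036826
pH = 14 - pOH = 14 - 0.036826
pH = 13.963174, rounded to 4 dp:

13.9632


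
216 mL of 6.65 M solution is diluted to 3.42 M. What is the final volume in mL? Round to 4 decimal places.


Dilution: M1*V1 = M2*V2, solve for V2.
V2 = M1*V1 / M2
V2 = 6.65 * 216 / 3.42
V2 = 1436.4 / 3.42
V2 = 420.0 mL, rounded to 4 dp:

420.0000 mL


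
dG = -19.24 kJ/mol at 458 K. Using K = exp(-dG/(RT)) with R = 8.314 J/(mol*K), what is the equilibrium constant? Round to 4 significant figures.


dG is in kJ/mol; multiply by 1000 to match R in J/(mol*K).
RT = 8.314 * 458 = 3807.812 J/mol
exponent = -dG*1000 / (RT) = -(-19.24*1000) / 3807.812 = 5.05277046
K = exp(5.05277046)
K = 156.45532, rounded to 4 significant figures:

156.5


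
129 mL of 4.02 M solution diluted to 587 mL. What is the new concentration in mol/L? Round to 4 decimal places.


Dilution: M1*V1 = M2*V2, solve for M2.
M2 = M1*V1 / V2
M2 = 4.02 * 129 / 587
M2 = 518.58 / 587
M2 = 0.88344123 mol/L, rounded to 4 dp:

0.8834 mol/L


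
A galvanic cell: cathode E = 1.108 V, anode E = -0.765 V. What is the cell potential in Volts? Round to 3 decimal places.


Standard cell potential: E_cell = E_cathode - E_anode.
E_cell = 1.108 - (-0.765)
E_cell = 1.873 V, rounded to 3 dp:

1.873 V


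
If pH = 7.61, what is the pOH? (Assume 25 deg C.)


At 25 deg C, pH + pOH = 14.
pOH = 14 - pH = 14 - 7.61
pOH = 6.39:

6.39


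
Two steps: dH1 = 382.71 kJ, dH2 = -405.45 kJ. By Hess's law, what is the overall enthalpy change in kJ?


Hess's law: enthalpy is a state function, so add the step enthalpies.
dH_total = dH1 + dH2 = 382.71 + (-405.45)
dH_total = -22.74 kJ:

-22.74 kJ


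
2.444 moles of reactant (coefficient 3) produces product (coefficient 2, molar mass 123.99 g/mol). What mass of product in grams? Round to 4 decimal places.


Use the coefficient ratio to convert reactant moles to product moles, then multiply by the product's molar mass.
moles_P = moles_R * (coeff_P / coeff_R) = 2.444 * (2/3) = 1.629333
mass_P = moles_P * M_P = 1.629333 * 123.99
mass_P = 202.02099867 g, rounded to 4 dp:

202.0210 g


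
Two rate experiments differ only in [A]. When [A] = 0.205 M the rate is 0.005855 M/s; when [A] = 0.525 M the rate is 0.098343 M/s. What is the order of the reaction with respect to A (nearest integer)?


Rate is proportional to [A]^n, so rate2/rate1 = ([A]2/[A]1)^n. Take logs to solve for n.
rate2/rate1 = 0.098343 / 0.005855 = 16.7964
[A]2/[A]1 = 0.525 / 0.205 = 2.561
n = ln(16.7964) / ln(2.561) = 3.0
Nearest integer order:

3


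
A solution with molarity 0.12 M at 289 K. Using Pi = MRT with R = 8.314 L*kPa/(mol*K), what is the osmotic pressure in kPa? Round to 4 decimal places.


Osmotic pressure (van't Hoff): Pi = M*R*T.
RT = 8.314 * 289 = 2402.746
Pi = 0.12 * 2402.746
Pi = 288.32952 kPa, rounded to 4 dp:

288.3295 kPa


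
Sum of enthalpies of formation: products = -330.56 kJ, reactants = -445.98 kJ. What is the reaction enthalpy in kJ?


dH_rxn = sum(dH_f products) - sum(dH_f reactants)
dH_rxn = -330.56 - (-445.98)
dH_rxn = 115.42 kJ:

115.42 kJ


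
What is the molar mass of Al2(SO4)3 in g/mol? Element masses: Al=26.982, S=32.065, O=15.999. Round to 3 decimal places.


M = sum(count * atomic_mass) over atoms.
M = 2*26.982 + 3*32.065 + 12*15.999
M = 53.964 + 96.195 + 191.988
M = 342.147 g/mol, rounded to 3 dp:

342.147 g/mol


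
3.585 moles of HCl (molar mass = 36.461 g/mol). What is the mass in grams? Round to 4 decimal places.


mass = n * M
mass = 3.585 * 36.461
mass = 130.712685 g, rounded to 4 dp:

130.7127 g


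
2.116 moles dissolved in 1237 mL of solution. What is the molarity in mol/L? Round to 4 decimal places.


Convert volume to liters: V_L = V_mL / 1000.
V_L = 1237 / 1000 = 1.237 L
M = n / V_L = 2.116 / 1.237
M = 1.71059014 mol/L, rounded to 4 dp:

1.7106 mol/L


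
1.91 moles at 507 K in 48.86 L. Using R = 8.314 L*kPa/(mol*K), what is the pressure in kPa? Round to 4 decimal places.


PV = nRT, solve for P = nRT / V.
nRT = 1.91 * 8.314 * 507 = 8051.0282
P = 8051.0282 / 48.86
P = 164.77749079 kPa, rounded to 4 dp:

164.7775 kPa


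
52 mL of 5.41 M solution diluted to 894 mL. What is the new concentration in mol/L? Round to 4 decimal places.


Dilution: M1*V1 = M2*V2, solve for M2.
M2 = M1*V1 / V2
M2 = 5.41 * 52 / 894
M2 = 281.32 / 894
M2 = 0.31467562 mol/L, rounded to 4 dp:

0.3147 mol/L


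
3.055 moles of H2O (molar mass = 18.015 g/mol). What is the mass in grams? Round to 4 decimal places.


mass = n * M
mass = 3.055 * 18.015
mass = 55.035825 g, rounded to 4 dp:

55.0358 g


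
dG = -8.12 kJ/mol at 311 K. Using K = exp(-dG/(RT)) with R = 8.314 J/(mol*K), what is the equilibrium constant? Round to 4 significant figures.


dG is in kJ/mol; multiply by 1000 to match R in J/(mol*K).
RT = 8.314 * 311 = 2585.654 J/mol
exponent = -dG*1000 / (RT) = -(-8.12*1000) / 2585.654 = 3.14040471
K = exp(3.14040471)
K = 23.113219, rounded to 4 significant figures:

23.11


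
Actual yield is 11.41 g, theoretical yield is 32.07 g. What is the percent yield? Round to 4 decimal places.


% yield = 100 * actual / theoretical
% yield = 100 * 11.41 / 32.07
% yield = 35.5784222 %, rounded to 4 dp:

35.5784 %


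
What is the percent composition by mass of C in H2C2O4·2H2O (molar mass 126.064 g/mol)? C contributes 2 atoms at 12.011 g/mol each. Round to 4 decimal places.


pct = 100 * (n_elem * M_elem) / M_total
mass_contribution = 2 * 12.011 = 24.022 g/mol
pct = 100 * 24.022 / 126.064
pct = 19.05540043 %, rounded to 4 dp:

19.0554 %


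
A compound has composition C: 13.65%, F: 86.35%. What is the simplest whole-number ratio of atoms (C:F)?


Assume 100 g of compound, divide each mass% by atomic mass to get moles, then normalize by the smallest to get a raw atom ratio.
Moles per 100 g: C: 13.65/12.011 = 1.1365, F: 86.35/18.998 = 4.5452
Raw ratio (divide by min = 1.1365): C: 1.0, F: 3.999
Multiply by 1 to clear fractions: C: 1.0 ~= 1, F: 3.999 ~= 4
Reduce by GCD to get the simplest whole-number ratio:

1:4


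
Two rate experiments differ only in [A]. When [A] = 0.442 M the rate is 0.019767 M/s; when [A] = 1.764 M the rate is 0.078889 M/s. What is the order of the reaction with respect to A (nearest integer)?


Rate is proportional to [A]^n, so rate2/rate1 = ([A]2/[A]1)^n. Take logs to solve for n.
rate2/rate1 = 0.078889 / 0.019767 = 3.9909
[A]2/[A]1 = 1.764 / 0.442 = 3.991
n = ln(3.9909) / ln(3.991) = 1.0
Nearest integer order:

1


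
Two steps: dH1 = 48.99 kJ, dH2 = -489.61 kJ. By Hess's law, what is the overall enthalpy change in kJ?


Hess's law: enthalpy is a state function, so add the step enthalpies.
dH_total = dH1 + dH2 = 48.99 + (-489.61)
dH_total = -440.62 kJ:

-440.62 kJ


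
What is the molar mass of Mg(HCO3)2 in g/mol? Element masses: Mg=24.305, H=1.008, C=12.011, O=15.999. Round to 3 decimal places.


M = sum(count * atomic_mass) over atoms.
M = 1*24.305 + 2*1.008 + 2*12.011 + 6*15.999
M = 24.305 + 2.016 + 24.022 + 95.994
M = 146.337 g/mol, rounded to 3 dp:

146.337 g/mol


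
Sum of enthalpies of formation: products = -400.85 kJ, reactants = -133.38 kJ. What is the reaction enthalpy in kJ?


dH_rxn = sum(dH_f products) - sum(dH_f reactants)
dH_rxn = -400.85 - (-133.38)
dH_rxn = -267.47 kJ:

-267.47 kJ


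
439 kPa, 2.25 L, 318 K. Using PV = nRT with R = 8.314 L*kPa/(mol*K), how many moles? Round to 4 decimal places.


PV = nRT, solve for n = PV / (RT).
PV = 439 * 2.25 = 987.75
RT = 8.314 * 318 = 2643.852
n = 987.75 / 2643.852
n = 0.37360261 mol, rounded to 4 dp:

0.3736 mol


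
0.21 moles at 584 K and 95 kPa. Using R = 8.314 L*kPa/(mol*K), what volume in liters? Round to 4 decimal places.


PV = nRT, solve for V = nRT / P.
nRT = 0.21 * 8.314 * 584 = 1019.629
V = 1019.629 / 95
V = 10.73293684 L, rounded to 4 dp:

10.7329 L


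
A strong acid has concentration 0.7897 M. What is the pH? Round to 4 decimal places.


A strong acid dissociates completely, so [H+] equals the given concentration.
pH = -log10([H+]) = -log10(0.7897)
pH = 0.10253786, rounded to 4 dp:

0.1025


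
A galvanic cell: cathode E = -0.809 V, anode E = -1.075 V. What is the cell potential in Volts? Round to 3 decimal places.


Standard cell potential: E_cell = E_cathode - E_anode.
E_cell = -0.809 - (-1.075)
E_cell = 0.266 V, rounded to 3 dp:

0.266 V


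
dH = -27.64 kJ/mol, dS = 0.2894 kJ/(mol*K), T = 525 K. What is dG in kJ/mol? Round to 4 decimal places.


Gibbs: dG = dH - T*dS (consistent units, dS already in kJ/(mol*K)).
T*dS = 525 * 0.2894 = 151.935
dG = -27.64 - (151.935)
dG = -179.575 kJ/mol, rounded to 4 dp:

-179.5750 kJ/mol


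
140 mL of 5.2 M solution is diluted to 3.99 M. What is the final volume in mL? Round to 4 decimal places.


Dilution: M1*V1 = M2*V2, solve for V2.
V2 = M1*V1 / M2
V2 = 5.2 * 140 / 3.99
V2 = 728.0 / 3.99
V2 = 182.45614035 mL, rounded to 4 dp:

182.4561 mL


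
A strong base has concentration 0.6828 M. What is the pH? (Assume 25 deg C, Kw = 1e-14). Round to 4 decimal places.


A strong base dissociates completely, so [OH-] equals the given concentration.
pOH = -log10([OH-]) = -log10(0.6828) = 0.165706
pH = 14 - pOH = 14 - 0.165706
pH = 13.834294, rounded to 4 dp:

13.8343


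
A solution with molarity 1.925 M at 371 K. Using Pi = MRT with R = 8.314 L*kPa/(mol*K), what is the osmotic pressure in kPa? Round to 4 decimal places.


Osmotic pressure (van't Hoff): Pi = M*R*T.
RT = 8.314 * 371 = 3084.494
Pi = 1.925 * 3084.494
Pi = 5937.65095 kPa, rounded to 4 dp:

5937.6510 kPa


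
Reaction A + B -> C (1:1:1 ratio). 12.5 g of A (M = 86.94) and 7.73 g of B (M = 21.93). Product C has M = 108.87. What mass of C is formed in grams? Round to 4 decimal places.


Find moles of each reactant; the smaller value is the limiting reagent in a 1:1:1 reaction, so moles_C equals moles of the limiter.
n_A = mass_A / M_A = 12.5 / 86.94 = 0.143777 mol
n_B = mass_B / M_B = 7.73 / 21.93 = 0.352485 mol
Limiting reagent: A (smaller), n_limiting = 0.143777 mol
mass_C = n_limiting * M_C = 0.143777 * 108.87
mass_C = 15.65300199 g, rounded to 4 dp:

15.6530 g


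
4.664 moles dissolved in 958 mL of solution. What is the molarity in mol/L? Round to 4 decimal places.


Convert volume to liters: V_L = V_mL / 1000.
V_L = 958 / 1000 = 0.958 L
M = n / V_L = 4.664 / 0.958
M = 4.86847599 mol/L, rounded to 4 dp:

4.8685 mol/L


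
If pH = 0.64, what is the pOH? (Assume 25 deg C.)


At 25 deg C, pH + pOH = 14.
pOH = 14 - pH = 14 - 0.64
pOH = 13.36:

13.36


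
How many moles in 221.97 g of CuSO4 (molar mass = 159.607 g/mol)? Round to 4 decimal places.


n = mass / M
n = 221.97 / 159.607
n = 1.39072848 mol, rounded to 4 dp:

1.3907 mol


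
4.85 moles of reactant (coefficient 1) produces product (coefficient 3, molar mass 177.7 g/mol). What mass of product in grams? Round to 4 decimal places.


Use the coefficient ratio to convert reactant moles to product moles, then multiply by the product's molar mass.
moles_P = moles_R * (coeff_P / coeff_R) = 4.85 * (3/1) = 14.55
mass_P = moles_P * M_P = 14.55 * 177.7
mass_P = 2585.535 g, rounded to 4 dp:

2585.5350 g


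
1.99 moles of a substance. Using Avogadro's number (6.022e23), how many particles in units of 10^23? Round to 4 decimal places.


N = n * NA, then divide by 1e23 for the requested units.
N / 1e23 = n * 6.022
N / 1e23 = 1.99 * 6.022
N / 1e23 = 11.98378, rounded to 4 dp:

11.9838


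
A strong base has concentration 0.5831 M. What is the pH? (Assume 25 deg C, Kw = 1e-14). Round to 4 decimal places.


A strong base dissociates completely, so [OH-] equals the given concentration.
pOH = -log10([OH-]) = -log10(0.5831) = 0.234257
pH = 14 - pOH = 14 - 0.234257
pH = 13.765743, rounded to 4 dp:

13.7657


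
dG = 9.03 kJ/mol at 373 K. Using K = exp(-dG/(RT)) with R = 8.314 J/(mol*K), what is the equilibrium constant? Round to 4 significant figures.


dG is in kJ/mol; multiply by 1000 to match R in J/(mol*K).
RT = 8.314 * 373 = 3101.122 J/mol
exponent = -dG*1000 / (RT) = -(9.03*1000) / 3101.122 = -2.91184932
K = exp(-2.91184932)
K = 0.05437508, rounded to 4 significant figures:

0.05438


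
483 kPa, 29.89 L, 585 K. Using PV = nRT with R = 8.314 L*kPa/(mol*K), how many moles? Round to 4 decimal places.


PV = nRT, solve for n = PV / (RT).
PV = 483 * 29.89 = 14436.87
RT = 8.314 * 585 = 4863.69
n = 14436.87 / 4863.69
n = 2.96829568 mol, rounded to 4 dp:

2.9683 mol


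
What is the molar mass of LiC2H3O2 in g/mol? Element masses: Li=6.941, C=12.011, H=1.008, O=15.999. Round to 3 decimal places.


M = sum(count * atomic_mass) over atoms.
M = 1*6.941 + 2*12.011 + 3*1.008 + 2*15.999
M = 6.941 + 24.022 + 3.024 + 31.998
M = 65.985 g/mol, rounded to 3 dp:

65.985 g/mol


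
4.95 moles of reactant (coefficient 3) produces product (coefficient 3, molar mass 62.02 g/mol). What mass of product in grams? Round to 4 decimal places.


Use the coefficient ratio to convert reactant moles to product moles, then multiply by the product's molar mass.
moles_P = moles_R * (coeff_P / coeff_R) = 4.95 * (3/3) = 4.95
mass_P = moles_P * M_P = 4.95 * 62.02
mass_P = 306.999 g, rounded to 4 dp:

306.9990 g


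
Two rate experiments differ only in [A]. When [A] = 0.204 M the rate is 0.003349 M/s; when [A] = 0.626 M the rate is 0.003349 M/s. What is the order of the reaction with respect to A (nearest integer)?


Rate is proportional to [A]^n, so rate2/rate1 = ([A]2/[A]1)^n. Take logs to solve for n.
rate2/rate1 = 0.003349 / 0.003349 = 1.0
[A]2/[A]1 = 0.626 / 0.204 = 3.0686
n = ln(1.0) / ln(3.0686) = 0.0
Nearest integer order:

0


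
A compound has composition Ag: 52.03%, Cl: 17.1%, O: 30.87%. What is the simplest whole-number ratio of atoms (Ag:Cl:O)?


Assume 100 g of compound, divide each mass% by atomic mass to get moles, then normalize by the smallest to get a raw atom ratio.
Moles per 100 g: Ag: 52.03/107.868 = 0.4823, Cl: 17.1/35.453 = 0.4823, O: 30.87/15.999 = 1.9295
Raw ratio (divide by min = 0.4823): Ag: 1.0, Cl: 1.0, O: 4.0
Multiply by 1 to clear fractions: Ag: 1.0 ~= 1, Cl: 1.0 ~= 1, O: 4.0 ~= 4
Reduce by GCD to get the simplest whole-number ratio:

1:1:4


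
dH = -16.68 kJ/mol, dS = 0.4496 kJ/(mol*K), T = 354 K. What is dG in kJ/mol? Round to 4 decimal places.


Gibbs: dG = dH - T*dS (consistent units, dS already in kJ/(mol*K)).
T*dS = 354 * 0.4496 = 159.1584
dG = -16.68 - (159.1584)
dG = -175.8384 kJ/mol, rounded to 4 dp:

-175.8384 kJ/mol


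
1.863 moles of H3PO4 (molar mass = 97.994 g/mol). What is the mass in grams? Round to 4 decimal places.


mass = n * M
mass = 1.863 * 97.994
mass = 182.562822 g, rounded to 4 dp:

182.5628 g


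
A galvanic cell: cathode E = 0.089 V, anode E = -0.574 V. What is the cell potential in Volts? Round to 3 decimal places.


Standard cell potential: E_cell = E_cathode - E_anode.
E_cell = 0.089 - (-0.574)
E_cell = 0.663 V, rounded to 3 dp:

0.663 V


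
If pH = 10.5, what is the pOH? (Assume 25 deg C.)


At 25 deg C, pH + pOH = 14.
pOH = 14 - pH = 14 - 10.5
pOH = 3.5:

3.50


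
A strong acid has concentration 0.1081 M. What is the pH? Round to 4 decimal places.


A strong acid dissociates completely, so [H+] equals the given concentration.
pH = -log10([H+]) = -log10(0.1081)
pH = 0.96617431, rounded to 4 dp:

0.9662


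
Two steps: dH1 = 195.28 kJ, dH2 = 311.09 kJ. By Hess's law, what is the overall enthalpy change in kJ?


Hess's law: enthalpy is a state function, so add the step enthalpies.
dH_total = dH1 + dH2 = 195.28 + (311.09)
dH_total = 506.37 kJ:

506.37 kJ


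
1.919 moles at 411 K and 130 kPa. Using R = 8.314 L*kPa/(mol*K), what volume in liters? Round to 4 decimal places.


PV = nRT, solve for V = nRT / P.
nRT = 1.919 * 8.314 * 411 = 6557.3266
V = 6557.3266 / 130
V = 50.44097385 L, rounded to 4 dp:

50.4410 L


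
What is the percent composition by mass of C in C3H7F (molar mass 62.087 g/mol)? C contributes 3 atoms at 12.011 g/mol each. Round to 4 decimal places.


pct = 100 * (n_elem * M_elem) / M_total
mass_contribution = 3 * 12.011 = 36.033 g/mol
pct = 100 * 36.033 / 62.087
pct = 58.0363039 %, rounded to 4 dp:

58.0363 %


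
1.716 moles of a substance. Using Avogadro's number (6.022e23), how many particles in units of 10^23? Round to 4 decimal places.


N = n * NA, then divide by 1e23 for the requested units.
N / 1e23 = n * 6.022
N / 1e23 = 1.716 * 6.022
N / 1e23 = 10.333752, rounded to 4 dp:

10.3338


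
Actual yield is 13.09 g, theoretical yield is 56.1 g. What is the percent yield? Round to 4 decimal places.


% yield = 100 * actual / theoretical
% yield = 100 * 13.09 / 56.1
% yield = 23.33333333 %, rounded to 4 dp:

23.3333 %


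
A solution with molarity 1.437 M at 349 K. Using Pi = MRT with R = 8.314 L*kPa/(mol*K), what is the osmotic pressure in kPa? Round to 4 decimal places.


Osmotic pressure (van't Hoff): Pi = M*R*T.
RT = 8.314 * 349 = 2901.586
Pi = 1.437 * 2901.586
Pi = 4169.579082 kPa, rounded to 4 dp:

4169.5791 kPa


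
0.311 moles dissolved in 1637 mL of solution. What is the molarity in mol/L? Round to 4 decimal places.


Convert volume to liters: V_L = V_mL / 1000.
V_L = 1637 / 1000 = 1.637 L
M = n / V_L = 0.311 / 1.637
M = 0.18998167 mol/L, rounded to 4 dp:

0.1900 mol/L


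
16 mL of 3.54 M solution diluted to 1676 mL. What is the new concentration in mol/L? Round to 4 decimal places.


Dilution: M1*V1 = M2*V2, solve for M2.
M2 = M1*V1 / V2
M2 = 3.54 * 16 / 1676
M2 = 56.64 / 1676
M2 = 0.03379475 mol/L, rounded to 4 dp:

0.0338 mol/L


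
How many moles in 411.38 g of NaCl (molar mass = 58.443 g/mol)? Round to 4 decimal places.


n = mass / M
n = 411.38 / 58.443
n = 7.03899526 mol, rounded to 4 dp:

7.0390 mol


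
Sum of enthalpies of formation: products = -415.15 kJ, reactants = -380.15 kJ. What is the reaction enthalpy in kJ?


dH_rxn = sum(dH_f products) - sum(dH_f reactants)
dH_rxn = -415.15 - (-380.15)
dH_rxn = -35.0 kJ:

-35.00 kJ


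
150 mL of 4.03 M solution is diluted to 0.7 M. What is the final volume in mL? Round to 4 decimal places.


Dilution: M1*V1 = M2*V2, solve for V2.
V2 = M1*V1 / M2
V2 = 4.03 * 150 / 0.7
V2 = 604.5 / 0.7
V2 = 863.57142857 mL, rounded to 4 dp:

863.5714 mL


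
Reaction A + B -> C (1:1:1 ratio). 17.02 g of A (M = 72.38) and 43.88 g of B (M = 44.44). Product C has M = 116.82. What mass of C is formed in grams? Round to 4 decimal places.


Find moles of each reactant; the smaller value is the limiting reagent in a 1:1:1 reaction, so moles_C equals moles of the limiter.
n_A = mass_A / M_A = 17.02 / 72.38 = 0.235148 mol
n_B = mass_B / M_B = 43.88 / 44.44 = 0.987399 mol
Limiting reagent: A (smaller), n_limiting = 0.235148 mol
mass_C = n_limiting * M_C = 0.235148 * 116.82
mass_C = 27.46998936 g, rounded to 4 dp:

27.4700 g


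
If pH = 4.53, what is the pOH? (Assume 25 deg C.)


At 25 deg C, pH + pOH = 14.
pOH = 14 - pH = 14 - 4.53
pOH = 9.47:

9.47


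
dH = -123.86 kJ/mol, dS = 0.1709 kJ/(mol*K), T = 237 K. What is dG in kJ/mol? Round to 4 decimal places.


Gibbs: dG = dH - T*dS (consistent units, dS already in kJ/(mol*K)).
T*dS = 237 * 0.1709 = 40.5033
dG = -123.86 - (40.5033)
dG = -164.3633 kJ/mol, rounded to 4 dp:

-164.3633 kJ/mol


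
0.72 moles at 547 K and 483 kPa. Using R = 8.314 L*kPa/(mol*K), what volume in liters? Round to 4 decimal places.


PV = nRT, solve for V = nRT / P.
nRT = 0.72 * 8.314 * 547 = 3274.3858
V = 3274.3858 / 483
V = 6.77926667 L, rounded to 4 dp:

6.7793 L
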